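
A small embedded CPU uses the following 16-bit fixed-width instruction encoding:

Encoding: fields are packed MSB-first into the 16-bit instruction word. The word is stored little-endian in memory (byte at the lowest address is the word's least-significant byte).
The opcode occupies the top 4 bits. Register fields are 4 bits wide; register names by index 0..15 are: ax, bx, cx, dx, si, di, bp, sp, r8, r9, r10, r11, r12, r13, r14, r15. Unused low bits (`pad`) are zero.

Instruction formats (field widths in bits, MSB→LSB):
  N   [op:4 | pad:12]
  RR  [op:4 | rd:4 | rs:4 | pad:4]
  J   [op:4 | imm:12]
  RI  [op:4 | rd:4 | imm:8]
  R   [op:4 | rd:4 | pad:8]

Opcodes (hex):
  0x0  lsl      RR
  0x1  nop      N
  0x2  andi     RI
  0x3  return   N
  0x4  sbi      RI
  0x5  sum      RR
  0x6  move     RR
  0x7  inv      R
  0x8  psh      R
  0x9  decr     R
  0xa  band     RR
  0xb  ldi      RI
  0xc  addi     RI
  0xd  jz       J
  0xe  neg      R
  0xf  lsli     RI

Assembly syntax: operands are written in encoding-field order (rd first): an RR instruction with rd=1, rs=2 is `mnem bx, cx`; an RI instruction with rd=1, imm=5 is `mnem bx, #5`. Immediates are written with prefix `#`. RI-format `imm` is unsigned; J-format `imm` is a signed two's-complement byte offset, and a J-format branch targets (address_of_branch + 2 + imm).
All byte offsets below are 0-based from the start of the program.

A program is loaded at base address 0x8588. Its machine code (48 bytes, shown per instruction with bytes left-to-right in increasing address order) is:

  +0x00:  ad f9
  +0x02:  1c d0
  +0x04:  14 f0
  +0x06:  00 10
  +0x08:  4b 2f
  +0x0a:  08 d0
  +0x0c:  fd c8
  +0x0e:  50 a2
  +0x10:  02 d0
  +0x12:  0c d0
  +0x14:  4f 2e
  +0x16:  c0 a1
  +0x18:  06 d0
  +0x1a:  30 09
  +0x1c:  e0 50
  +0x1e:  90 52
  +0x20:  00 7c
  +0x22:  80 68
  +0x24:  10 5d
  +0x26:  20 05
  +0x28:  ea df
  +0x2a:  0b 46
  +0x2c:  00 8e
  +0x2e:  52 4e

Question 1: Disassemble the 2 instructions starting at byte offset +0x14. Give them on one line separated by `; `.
andi r14, #79; band bx, r12

+0x14: 4f 2e ⇒ word 0x2e4f (little)
  op=0x2e4f>>12=0x2 ⇒ andi (RI)
  [11:8] rd=14 = r14
  [7:0] imm=79 = #79
+0x16: c0 a1 ⇒ word 0xa1c0 (little)
  op=0xa1c0>>12=0xa ⇒ band (RR)
  [11:8] rd=1 = bx
  [7:4] rs=12 = r12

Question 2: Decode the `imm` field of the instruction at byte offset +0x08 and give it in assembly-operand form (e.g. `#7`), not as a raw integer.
[08] 4b 2f → 0x2f4b
  op=0x2f4b>>12=0x2 ⇒ andi (RI)
  rd: (w>>8)&0xf=0xf → r15
  imm: (w>>0)&0xff=0x4b → #75

#75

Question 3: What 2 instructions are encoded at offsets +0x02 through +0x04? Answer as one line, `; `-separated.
[02] 1c d0 → 0xd01c
  opcode bits[15:12]=0xd: jz/J
  imm@[11:0]=0x1c ⇒ #28
[04] 14 f0 → 0xf014
  opcode bits[15:12]=0xf: lsli/RI
  rd@[11:8]=0x0 ⇒ ax
  imm@[7:0]=0x14 ⇒ #20

jz #28; lsli ax, #20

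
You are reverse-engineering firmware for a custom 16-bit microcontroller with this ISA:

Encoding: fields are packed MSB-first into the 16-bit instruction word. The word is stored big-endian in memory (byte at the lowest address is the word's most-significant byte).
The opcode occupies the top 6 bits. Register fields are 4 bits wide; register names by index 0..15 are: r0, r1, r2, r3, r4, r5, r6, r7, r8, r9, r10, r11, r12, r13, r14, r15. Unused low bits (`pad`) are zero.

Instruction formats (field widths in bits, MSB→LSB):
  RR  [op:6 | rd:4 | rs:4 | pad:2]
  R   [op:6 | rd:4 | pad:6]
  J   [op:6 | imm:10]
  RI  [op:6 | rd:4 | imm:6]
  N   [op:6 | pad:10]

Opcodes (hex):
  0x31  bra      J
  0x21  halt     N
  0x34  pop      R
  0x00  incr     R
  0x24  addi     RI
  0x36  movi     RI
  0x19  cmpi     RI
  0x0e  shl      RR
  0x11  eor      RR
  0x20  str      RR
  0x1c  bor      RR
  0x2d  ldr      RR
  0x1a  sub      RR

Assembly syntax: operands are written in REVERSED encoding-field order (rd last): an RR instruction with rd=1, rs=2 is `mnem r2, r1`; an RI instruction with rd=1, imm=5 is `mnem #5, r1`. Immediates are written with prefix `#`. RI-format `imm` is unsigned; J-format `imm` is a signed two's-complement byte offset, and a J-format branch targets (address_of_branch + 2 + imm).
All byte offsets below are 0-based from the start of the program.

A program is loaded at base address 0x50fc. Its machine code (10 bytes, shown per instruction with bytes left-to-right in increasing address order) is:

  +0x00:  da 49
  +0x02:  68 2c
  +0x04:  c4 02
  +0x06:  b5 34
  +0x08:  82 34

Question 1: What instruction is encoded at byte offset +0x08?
str r13, r8

[08] 82 34 → 0x8234
  top 6b → 0x20 → str [RR]
  rd@[9:6]=0x8 ⇒ r8
  rs@[5:2]=0xd ⇒ r13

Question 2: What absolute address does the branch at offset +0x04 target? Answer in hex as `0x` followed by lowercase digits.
+0x04: c4 02 ⇒ word 0xc402 (big)
  op=0xc402>>10=0x31 ⇒ bra (J)
  imm: (w>>0)&0x3ff=0x2 → #2
  target = base 0x50fc + off 0x04 + 2 + imm 2 = 0x5104

0x5104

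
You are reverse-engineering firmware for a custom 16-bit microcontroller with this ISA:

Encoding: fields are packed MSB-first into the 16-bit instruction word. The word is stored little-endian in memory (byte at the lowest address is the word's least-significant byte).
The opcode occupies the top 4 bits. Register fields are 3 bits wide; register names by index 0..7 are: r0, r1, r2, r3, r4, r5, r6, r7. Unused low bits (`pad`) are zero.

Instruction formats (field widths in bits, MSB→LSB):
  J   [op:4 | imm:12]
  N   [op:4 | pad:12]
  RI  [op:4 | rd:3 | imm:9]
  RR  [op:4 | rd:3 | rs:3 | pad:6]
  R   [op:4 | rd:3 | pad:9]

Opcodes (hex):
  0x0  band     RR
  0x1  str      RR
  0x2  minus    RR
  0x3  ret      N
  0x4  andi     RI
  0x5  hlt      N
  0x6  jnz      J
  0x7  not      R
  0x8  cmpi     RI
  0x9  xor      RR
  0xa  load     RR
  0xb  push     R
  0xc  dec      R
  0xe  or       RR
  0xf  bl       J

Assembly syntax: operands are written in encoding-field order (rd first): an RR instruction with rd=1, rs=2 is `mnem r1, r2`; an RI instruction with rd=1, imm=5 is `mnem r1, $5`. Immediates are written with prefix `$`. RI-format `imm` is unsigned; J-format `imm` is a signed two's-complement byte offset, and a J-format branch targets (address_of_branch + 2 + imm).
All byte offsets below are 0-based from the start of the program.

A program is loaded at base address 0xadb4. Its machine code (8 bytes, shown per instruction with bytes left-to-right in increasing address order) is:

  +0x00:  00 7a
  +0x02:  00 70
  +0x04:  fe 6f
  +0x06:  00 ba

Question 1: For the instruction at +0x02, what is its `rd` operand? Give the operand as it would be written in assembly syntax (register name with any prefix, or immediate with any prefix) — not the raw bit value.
[02] 00 70 → 0x7000
  op=0x7000>>12=0x7 ⇒ not (R)
  rd@[11:9]=0x0 ⇒ r0

r0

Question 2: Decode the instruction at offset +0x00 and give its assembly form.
not r5

+0x00: 00 7a ⇒ word 0x7a00 (little)
  op=0x7a00>>12=0x7 ⇒ not (R)
  rd@[11:9]=0x5 ⇒ r5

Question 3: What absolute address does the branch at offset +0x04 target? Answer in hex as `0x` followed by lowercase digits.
0xadb8

off 0x04: read fe 6f as little → 0x6ffe
  op=0x6ffe>>12=0x6 ⇒ jnz (J)
  imm: (w>>0)&0xfff=0xffe (s12→-2) → $-2
  target = base 0xadb4 + off 0x04 + 2 + imm -2 = 0xadb8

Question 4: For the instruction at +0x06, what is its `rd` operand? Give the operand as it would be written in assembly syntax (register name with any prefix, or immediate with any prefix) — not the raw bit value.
[06] 00 ba → 0xba00
  opcode bits[15:12]=0xb: push/R
  rd: (w>>9)&0x7=0x5 → r5

r5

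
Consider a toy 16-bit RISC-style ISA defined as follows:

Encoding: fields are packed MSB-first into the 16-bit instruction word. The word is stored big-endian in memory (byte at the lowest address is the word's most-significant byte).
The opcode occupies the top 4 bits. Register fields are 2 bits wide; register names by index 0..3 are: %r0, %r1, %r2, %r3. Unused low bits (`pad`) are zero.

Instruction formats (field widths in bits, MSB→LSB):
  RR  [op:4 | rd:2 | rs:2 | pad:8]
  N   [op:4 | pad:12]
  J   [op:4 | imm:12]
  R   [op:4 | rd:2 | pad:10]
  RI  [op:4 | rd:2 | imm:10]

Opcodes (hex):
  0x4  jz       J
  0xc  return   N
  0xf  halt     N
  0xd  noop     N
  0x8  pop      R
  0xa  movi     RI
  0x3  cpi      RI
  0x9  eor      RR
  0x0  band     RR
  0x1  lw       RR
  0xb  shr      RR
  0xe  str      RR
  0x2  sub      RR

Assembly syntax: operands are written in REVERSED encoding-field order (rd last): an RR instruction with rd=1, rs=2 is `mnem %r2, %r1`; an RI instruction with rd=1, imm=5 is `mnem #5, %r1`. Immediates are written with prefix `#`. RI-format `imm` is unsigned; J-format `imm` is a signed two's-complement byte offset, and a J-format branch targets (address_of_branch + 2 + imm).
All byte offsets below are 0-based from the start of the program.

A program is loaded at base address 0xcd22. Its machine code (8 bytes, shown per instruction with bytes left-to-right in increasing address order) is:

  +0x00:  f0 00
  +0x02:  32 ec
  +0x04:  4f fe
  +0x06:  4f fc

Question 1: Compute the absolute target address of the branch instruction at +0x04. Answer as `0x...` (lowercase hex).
0xcd26

[04] 4f fe → 0x4ffe
  opcode bits[15:12]=0x4: jz/J
  imm: (w>>0)&0xfff=0xffe (s12→-2) → #-2
  target = base 0xcd22 + off 0x04 + 2 + imm -2 = 0xcd26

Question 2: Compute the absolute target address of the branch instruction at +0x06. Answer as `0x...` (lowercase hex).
[06] 4f fc → 0x4ffc
  top 4b → 0x4 → jz [J]
  imm: (w>>0)&0xfff=0xffc (s12→-4) → #-4
  target = base 0xcd22 + off 0x06 + 2 + imm -4 = 0xcd26

0xcd26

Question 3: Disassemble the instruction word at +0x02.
@+02  big-endian(32 ec) = 0x32ec
  opcode bits[15:12]=0x3: cpi/RI
  [11:10] rd=0 = %r0
  [9:0] imm=748 = #748

cpi #748, %r0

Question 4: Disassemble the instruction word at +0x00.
halt

[00] f0 00 → 0xf000
  opcode bits[15:12]=0xf: halt/N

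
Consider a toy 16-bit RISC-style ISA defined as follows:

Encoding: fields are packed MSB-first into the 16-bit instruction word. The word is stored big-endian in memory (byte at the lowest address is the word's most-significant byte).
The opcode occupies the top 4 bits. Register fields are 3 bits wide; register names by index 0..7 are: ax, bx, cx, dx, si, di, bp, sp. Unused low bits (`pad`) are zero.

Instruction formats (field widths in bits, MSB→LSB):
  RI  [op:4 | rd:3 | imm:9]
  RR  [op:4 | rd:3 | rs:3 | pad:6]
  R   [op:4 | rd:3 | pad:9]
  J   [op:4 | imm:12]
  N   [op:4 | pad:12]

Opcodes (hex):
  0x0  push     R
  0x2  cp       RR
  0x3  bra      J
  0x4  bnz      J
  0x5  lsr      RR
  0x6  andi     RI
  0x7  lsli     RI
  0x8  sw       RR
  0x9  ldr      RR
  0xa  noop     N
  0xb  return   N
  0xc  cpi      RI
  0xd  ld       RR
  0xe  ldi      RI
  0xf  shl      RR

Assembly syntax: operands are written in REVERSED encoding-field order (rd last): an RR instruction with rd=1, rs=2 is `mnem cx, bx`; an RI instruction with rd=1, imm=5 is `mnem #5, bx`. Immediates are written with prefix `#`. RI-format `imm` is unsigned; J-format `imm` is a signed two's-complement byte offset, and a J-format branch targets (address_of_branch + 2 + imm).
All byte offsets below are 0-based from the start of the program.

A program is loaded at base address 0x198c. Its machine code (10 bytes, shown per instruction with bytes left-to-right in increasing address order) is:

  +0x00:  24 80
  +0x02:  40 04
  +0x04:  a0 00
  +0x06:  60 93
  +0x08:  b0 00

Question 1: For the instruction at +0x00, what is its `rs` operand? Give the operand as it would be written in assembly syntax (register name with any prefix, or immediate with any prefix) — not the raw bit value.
@+00  big-endian(24 80) = 0x2480
  top 4b → 0x2 → cp [RR]
  [11:9] rd=2 = cx
  [8:6] rs=2 = cx

cx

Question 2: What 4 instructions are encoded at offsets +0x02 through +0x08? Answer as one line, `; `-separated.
+0x02: 40 04 ⇒ word 0x4004 (big)
  op=0x4004>>12=0x4 ⇒ bnz (J)
  imm: (w>>0)&0xfff=0x4 → #4
+0x04: a0 00 ⇒ word 0xa000 (big)
  op=0xa000>>12=0xa ⇒ noop (N)
+0x06: 60 93 ⇒ word 0x6093 (big)
  op=0x6093>>12=0x6 ⇒ andi (RI)
  rd: (w>>9)&0x7=0x0 → ax
  imm: (w>>0)&0x1ff=0x93 → #147
+0x08: b0 00 ⇒ word 0xb000 (big)
  op=0xb000>>12=0xb ⇒ return (N)

bnz #4; noop; andi #147, ax; return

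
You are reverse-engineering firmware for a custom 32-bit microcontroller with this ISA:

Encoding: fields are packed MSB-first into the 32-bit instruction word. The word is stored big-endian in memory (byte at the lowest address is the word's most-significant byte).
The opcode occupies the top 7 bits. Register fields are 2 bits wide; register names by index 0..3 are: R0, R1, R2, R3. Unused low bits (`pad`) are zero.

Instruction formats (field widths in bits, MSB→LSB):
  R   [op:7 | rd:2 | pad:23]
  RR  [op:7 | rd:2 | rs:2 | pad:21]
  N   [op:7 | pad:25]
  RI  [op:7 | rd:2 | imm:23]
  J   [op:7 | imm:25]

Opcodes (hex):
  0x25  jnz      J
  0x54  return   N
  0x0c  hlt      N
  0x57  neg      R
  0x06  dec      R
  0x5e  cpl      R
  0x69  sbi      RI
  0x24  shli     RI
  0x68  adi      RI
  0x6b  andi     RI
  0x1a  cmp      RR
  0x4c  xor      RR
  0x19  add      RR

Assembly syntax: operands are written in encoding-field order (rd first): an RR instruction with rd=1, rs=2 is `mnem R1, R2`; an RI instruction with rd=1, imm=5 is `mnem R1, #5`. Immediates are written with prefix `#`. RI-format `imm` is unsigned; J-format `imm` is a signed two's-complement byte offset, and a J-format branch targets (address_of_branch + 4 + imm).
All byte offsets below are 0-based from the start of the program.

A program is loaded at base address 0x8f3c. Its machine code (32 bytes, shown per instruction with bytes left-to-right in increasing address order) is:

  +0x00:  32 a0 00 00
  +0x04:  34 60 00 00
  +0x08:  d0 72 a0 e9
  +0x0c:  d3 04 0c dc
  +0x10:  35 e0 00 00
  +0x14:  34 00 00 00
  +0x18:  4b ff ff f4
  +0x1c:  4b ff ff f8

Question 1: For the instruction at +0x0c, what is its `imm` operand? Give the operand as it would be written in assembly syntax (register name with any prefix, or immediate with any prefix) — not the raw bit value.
#265436

[0c] d3 04 0c dc → 0xd3040cdc
  op=0xd3040cdc>>25=0x69 ⇒ sbi (RI)
  rd: (w>>23)&0x3=0x2 → R2
  imm: (w>>0)&0x7fffff=0x40cdc → #265436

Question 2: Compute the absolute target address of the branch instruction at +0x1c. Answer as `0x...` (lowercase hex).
0x8f54

+0x1c: 4b ff ff f8 ⇒ word 0x4bfffff8 (big)
  op=0x4bfffff8>>25=0x25 ⇒ jnz (J)
  imm@[24:0]=0x1fffff8 (s25→-8) ⇒ #-8
  target = base 0x8f3c + off 0x1c + 4 + imm -8 = 0x8f54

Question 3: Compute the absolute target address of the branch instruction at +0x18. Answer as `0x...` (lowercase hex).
0x8f4c

[18] 4b ff ff f4 → 0x4bfffff4
  op=0x4bfffff4>>25=0x25 ⇒ jnz (J)
  imm: (w>>0)&0x1ffffff=0x1fffff4 (s25→-12) → #-12
  target = base 0x8f3c + off 0x18 + 4 + imm -12 = 0x8f4c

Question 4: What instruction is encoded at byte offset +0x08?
+0x08: d0 72 a0 e9 ⇒ word 0xd072a0e9 (big)
  op=0xd072a0e9>>25=0x68 ⇒ adi (RI)
  rd@[24:23]=0x0 ⇒ R0
  imm@[22:0]=0x72a0e9 ⇒ #7512297

adi R0, #7512297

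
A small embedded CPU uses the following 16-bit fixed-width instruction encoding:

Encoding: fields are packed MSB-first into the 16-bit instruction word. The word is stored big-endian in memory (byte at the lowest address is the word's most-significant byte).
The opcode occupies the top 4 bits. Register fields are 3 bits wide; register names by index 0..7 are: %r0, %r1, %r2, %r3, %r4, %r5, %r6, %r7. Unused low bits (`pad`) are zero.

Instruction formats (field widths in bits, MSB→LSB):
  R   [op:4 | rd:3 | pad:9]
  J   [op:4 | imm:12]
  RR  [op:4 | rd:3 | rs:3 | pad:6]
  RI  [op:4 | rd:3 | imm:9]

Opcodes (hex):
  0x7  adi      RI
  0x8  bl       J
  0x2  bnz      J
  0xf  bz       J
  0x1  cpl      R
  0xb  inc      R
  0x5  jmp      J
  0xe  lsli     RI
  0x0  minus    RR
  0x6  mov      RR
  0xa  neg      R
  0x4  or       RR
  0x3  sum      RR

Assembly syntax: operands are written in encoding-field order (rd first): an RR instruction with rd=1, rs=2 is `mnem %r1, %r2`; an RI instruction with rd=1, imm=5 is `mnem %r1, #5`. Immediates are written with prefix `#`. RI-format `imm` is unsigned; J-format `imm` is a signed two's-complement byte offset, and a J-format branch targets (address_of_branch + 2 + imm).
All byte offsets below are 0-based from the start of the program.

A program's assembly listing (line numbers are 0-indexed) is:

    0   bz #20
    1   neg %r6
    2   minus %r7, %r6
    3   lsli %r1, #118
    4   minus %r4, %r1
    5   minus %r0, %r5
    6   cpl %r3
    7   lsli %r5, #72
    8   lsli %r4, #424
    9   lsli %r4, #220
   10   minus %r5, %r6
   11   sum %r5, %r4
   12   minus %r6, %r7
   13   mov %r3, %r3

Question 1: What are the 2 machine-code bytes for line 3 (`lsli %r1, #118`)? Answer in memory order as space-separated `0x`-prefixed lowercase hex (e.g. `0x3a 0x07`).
L3: lsli op=0xe:4|rd=1:3|imm=118:9 ⇒ 0xe276 ⇒ big e2 76

0xe2 0x76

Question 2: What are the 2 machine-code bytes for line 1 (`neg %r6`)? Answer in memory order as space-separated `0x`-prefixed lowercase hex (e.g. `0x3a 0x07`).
L1: neg op=0xa:4|rd=6:3|pad=0:9 ⇒ 0xac00 ⇒ big ac 00

0xac 0x00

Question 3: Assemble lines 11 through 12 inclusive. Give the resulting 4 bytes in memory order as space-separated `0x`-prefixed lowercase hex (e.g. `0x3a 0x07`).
0x3b 0x00 0x0d 0xc0

line 11 (sum): pack op=0x3:4|rd=5:3|rs=4:3|pad=0:6 = 0x3b00; big→ 3b 00
line 12 (minus): pack op=0x0:4|rd=6:3|rs=7:3|pad=0:6 = 0x0dc0; big→ 0d c0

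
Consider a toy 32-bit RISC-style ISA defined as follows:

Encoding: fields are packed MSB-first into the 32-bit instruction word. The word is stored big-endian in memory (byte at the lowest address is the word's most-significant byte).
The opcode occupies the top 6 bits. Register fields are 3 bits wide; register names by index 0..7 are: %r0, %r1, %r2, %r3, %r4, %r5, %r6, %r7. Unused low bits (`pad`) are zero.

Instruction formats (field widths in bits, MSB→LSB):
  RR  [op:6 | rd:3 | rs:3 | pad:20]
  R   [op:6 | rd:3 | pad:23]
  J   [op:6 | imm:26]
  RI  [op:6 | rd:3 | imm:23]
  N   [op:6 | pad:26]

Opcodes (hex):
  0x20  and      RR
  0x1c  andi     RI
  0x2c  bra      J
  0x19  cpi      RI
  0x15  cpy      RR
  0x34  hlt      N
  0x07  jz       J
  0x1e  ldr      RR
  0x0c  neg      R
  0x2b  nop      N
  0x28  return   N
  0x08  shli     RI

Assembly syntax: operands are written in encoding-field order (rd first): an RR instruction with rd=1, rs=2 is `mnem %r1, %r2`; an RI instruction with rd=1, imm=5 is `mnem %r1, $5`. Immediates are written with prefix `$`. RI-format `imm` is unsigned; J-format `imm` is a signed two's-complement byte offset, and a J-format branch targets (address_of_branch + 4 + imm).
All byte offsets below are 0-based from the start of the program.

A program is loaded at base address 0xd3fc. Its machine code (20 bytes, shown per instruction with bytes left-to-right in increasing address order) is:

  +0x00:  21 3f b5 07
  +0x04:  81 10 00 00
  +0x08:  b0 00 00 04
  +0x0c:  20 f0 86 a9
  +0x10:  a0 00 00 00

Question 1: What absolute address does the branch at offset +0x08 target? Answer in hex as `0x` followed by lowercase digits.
@+08  big-endian(b0 00 00 04) = 0xb0000004
  top 6b → 0x2c → bra [J]
  [25:0] imm=4 = $4
  target = base 0xd3fc + off 0x08 + 4 + imm 4 = 0xd40c

0xd40c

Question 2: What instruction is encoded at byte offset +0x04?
@+04  big-endian(81 10 00 00) = 0x81100000
  top 6b → 0x20 → and [RR]
  rd: (w>>23)&0x7=0x2 → %r2
  rs: (w>>20)&0x7=0x1 → %r1

and %r2, %r1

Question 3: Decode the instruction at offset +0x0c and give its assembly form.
shli %r1, $7374505

off 0x0c: read 20 f0 86 a9 as big → 0x20f086a9
  top 6b → 0x8 → shli [RI]
  rd@[25:23]=0x1 ⇒ %r1
  imm@[22:0]=0x7086a9 ⇒ $7374505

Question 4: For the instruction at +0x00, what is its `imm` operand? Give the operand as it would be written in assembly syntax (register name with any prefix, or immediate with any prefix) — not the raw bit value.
$4175111

+0x00: 21 3f b5 07 ⇒ word 0x213fb507 (big)
  top 6b → 0x8 → shli [RI]
  rd: (w>>23)&0x7=0x2 → %r2
  imm: (w>>0)&0x7fffff=0x3fb507 → $4175111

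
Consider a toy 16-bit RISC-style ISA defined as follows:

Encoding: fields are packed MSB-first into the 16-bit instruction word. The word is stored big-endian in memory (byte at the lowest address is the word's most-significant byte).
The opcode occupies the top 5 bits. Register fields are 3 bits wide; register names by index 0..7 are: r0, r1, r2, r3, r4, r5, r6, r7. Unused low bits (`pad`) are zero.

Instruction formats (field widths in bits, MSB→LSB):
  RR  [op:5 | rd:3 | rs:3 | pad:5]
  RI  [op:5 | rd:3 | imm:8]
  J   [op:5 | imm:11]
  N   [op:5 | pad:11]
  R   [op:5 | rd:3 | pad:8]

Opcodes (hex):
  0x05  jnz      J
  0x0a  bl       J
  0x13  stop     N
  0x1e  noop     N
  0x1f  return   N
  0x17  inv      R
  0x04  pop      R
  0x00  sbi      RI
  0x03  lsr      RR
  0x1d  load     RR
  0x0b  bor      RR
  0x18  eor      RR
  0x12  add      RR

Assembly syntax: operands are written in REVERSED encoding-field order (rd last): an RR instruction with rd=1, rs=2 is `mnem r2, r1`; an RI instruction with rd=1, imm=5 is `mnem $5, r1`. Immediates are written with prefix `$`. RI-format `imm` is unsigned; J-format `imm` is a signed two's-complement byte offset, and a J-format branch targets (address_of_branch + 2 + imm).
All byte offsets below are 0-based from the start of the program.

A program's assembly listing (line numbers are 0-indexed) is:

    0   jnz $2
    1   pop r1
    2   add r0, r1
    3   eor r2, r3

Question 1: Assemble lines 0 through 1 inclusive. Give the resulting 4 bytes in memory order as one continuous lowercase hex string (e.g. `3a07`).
line 0 (jnz): pack op=0x5:5|imm=2:11 = 0x2802; big→ 28 02
line 1 (pop): pack op=0x4:5|rd=1:3|pad=0:8 = 0x2100; big→ 21 00

28022100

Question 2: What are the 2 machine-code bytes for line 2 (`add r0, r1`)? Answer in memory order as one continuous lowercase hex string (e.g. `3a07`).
9100

L2: add op=0x12:5|rd=1:3|rs=0:3|pad=0:5 ⇒ 0x9100 ⇒ big 91 00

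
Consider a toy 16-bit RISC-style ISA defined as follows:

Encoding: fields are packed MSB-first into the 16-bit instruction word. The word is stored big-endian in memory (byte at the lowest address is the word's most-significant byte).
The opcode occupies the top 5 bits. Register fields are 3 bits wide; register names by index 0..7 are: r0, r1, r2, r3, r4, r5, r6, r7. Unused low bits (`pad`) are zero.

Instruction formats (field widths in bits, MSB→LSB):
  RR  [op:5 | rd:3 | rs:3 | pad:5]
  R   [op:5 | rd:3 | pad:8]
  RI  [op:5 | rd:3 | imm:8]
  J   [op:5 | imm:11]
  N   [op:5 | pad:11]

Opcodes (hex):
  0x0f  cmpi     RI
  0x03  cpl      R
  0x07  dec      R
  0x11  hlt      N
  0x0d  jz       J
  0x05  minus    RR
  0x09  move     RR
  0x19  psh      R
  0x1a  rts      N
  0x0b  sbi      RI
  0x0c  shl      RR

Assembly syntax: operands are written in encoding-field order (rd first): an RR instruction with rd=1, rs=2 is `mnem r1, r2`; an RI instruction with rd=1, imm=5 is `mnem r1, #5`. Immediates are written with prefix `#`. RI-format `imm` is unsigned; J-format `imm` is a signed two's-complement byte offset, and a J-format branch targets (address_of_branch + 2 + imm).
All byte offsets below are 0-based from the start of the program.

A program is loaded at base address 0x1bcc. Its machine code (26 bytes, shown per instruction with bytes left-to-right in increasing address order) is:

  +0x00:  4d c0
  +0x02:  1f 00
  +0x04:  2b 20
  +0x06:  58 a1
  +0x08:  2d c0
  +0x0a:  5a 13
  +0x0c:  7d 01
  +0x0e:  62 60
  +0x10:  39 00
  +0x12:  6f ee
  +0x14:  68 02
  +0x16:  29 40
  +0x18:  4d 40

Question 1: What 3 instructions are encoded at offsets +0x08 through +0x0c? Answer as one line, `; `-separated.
[08] 2d c0 → 0x2dc0
  op=0x2dc0>>11=0x5 ⇒ minus (RR)
  rd@[10:8]=0x5 ⇒ r5
  rs@[7:5]=0x6 ⇒ r6
[0a] 5a 13 → 0x5a13
  op=0x5a13>>11=0xb ⇒ sbi (RI)
  rd@[10:8]=0x2 ⇒ r2
  imm@[7:0]=0x13 ⇒ #19
[0c] 7d 01 → 0x7d01
  op=0x7d01>>11=0xf ⇒ cmpi (RI)
  rd@[10:8]=0x5 ⇒ r5
  imm@[7:0]=0x1 ⇒ #1

minus r5, r6; sbi r2, #19; cmpi r5, #1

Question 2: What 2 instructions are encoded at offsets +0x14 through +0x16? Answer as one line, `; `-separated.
jz #2; minus r1, r2

@+14  big-endian(68 02) = 0x6802
  opcode bits[15:11]=0xd: jz/J
  imm@[10:0]=0x2 ⇒ #2
@+16  big-endian(29 40) = 0x2940
  opcode bits[15:11]=0x5: minus/RR
  rd@[10:8]=0x1 ⇒ r1
  rs@[7:5]=0x2 ⇒ r2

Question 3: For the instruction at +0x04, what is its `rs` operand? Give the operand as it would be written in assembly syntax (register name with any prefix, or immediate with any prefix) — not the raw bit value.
r1

@+04  big-endian(2b 20) = 0x2b20
  op=0x2b20>>11=0x5 ⇒ minus (RR)
  rd@[10:8]=0x3 ⇒ r3
  rs@[7:5]=0x1 ⇒ r1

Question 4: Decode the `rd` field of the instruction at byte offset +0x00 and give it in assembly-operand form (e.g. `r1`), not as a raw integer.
r5

off 0x00: read 4d c0 as big → 0x4dc0
  top 5b → 0x9 → move [RR]
  rd: (w>>8)&0x7=0x5 → r5
  rs: (w>>5)&0x7=0x6 → r6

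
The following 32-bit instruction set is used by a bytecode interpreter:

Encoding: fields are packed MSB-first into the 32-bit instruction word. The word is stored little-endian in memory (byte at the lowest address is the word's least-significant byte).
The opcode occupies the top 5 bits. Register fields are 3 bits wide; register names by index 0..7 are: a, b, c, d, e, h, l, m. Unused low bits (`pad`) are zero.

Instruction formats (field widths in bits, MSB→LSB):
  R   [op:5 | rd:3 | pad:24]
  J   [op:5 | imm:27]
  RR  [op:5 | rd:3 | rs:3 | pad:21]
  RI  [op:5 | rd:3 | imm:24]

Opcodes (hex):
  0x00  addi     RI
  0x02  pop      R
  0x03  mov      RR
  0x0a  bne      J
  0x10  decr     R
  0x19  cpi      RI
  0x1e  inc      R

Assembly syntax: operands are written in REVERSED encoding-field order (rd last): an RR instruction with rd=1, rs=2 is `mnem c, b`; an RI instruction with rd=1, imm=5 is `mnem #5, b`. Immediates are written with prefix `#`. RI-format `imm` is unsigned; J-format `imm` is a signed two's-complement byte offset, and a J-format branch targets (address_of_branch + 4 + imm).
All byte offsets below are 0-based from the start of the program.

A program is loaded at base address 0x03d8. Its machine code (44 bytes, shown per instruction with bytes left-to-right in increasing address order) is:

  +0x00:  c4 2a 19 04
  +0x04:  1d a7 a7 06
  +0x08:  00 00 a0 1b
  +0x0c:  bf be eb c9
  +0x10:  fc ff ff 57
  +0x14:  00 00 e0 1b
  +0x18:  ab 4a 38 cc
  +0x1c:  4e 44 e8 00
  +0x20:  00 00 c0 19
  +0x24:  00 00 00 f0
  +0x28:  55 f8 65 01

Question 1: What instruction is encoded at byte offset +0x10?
bne #-4

off 0x10: read fc ff ff 57 as little → 0x57fffffc
  top 5b → 0xa → bne [J]
  imm: (w>>0)&0x7ffffff=0x7fffffc (s27→-4) → #-4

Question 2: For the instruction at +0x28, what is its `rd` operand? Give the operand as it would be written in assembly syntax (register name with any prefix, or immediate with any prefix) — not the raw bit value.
off 0x28: read 55 f8 65 01 as little → 0x0165f855
  top 5b → 0x0 → addi [RI]
  rd: (w>>24)&0x7=0x1 → b
  imm: (w>>0)&0xffffff=0x65f855 → #6682709

b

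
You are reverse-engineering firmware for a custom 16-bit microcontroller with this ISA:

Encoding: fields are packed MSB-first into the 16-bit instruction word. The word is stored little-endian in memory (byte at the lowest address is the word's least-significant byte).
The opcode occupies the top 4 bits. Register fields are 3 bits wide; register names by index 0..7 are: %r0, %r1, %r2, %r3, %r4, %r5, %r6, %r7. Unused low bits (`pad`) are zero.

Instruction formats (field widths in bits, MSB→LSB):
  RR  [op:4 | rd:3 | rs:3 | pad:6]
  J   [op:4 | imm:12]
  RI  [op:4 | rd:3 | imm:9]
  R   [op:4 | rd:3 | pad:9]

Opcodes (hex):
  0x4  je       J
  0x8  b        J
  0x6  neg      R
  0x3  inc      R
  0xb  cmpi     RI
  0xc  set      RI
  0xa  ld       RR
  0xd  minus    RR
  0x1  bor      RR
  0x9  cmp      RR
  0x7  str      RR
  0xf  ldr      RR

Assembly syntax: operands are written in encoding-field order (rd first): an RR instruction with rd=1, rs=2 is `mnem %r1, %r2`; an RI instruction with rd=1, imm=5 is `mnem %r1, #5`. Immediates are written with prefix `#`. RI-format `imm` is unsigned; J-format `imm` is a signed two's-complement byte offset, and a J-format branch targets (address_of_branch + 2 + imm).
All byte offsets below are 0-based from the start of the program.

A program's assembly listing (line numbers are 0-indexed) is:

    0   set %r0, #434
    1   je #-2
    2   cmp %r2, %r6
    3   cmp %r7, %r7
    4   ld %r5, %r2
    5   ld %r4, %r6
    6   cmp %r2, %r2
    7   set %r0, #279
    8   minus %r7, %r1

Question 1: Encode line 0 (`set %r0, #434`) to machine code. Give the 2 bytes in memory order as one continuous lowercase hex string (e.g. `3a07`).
b2c1

0. set fields op=0xc:4|rd=0:3|imm=434:9 → word c1b2h → b2 c1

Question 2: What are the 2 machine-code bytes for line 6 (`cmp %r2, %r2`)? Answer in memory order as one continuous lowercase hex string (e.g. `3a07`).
L6: cmp op=0x9:4|rd=2:3|rs=2:3|pad=0:6 ⇒ 0x9480 ⇒ little 80 94

8094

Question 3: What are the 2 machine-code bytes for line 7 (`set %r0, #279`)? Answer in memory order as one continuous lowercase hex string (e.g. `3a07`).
17c1

L7: set op=0xc:4|rd=0:3|imm=279:9 ⇒ 0xc117 ⇒ little 17 c1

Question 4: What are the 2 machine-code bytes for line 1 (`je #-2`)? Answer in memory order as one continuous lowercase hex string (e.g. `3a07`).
L1: je op=0x4:4|imm=-2:12 ⇒ 0x4ffe ⇒ little fe 4f

fe4f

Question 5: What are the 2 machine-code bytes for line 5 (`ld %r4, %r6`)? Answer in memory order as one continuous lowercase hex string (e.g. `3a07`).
80a9

5. ld fields op=0xa:4|rd=4:3|rs=6:3|pad=0:6 → word a980h → 80 a9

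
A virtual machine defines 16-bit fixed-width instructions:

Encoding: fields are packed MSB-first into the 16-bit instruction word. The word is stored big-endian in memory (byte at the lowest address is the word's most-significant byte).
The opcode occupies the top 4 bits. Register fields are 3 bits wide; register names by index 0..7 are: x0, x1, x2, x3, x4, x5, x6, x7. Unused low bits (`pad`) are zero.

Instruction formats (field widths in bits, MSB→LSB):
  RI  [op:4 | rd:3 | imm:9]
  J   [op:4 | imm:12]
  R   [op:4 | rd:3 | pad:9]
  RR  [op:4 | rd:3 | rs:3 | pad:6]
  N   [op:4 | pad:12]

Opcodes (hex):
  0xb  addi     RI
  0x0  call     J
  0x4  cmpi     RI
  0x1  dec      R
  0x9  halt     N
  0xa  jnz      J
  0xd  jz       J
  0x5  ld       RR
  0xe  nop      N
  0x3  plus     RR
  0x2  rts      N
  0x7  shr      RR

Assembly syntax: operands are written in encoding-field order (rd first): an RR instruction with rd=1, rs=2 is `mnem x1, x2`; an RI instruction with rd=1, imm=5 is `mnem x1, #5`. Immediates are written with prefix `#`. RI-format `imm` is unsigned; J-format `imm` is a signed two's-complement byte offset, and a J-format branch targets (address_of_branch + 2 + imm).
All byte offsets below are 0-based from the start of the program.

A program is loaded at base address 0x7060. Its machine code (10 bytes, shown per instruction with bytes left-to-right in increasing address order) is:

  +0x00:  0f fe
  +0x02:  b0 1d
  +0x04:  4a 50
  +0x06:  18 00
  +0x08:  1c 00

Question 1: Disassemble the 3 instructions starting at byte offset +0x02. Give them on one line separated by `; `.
@+02  big-endian(b0 1d) = 0xb01d
  op=0xb01d>>12=0xb ⇒ addi (RI)
  rd@[11:9]=0x0 ⇒ x0
  imm@[8:0]=0x1d ⇒ #29
@+04  big-endian(4a 50) = 0x4a50
  op=0x4a50>>12=0x4 ⇒ cmpi (RI)
  rd@[11:9]=0x5 ⇒ x5
  imm@[8:0]=0x50 ⇒ #80
@+06  big-endian(18 00) = 0x1800
  op=0x1800>>12=0x1 ⇒ dec (R)
  rd@[11:9]=0x4 ⇒ x4

addi x0, #29; cmpi x5, #80; dec x4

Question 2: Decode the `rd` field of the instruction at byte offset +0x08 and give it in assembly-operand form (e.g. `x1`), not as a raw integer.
+0x08: 1c 00 ⇒ word 0x1c00 (big)
  top 4b → 0x1 → dec [R]
  rd@[11:9]=0x6 ⇒ x6

x6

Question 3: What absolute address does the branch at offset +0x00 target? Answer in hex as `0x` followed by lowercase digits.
0x7060

+0x00: 0f fe ⇒ word 0x0ffe (big)
  opcode bits[15:12]=0x0: call/J
  imm@[11:0]=0xffe (s12→-2) ⇒ #-2
  target = base 0x7060 + off 0x00 + 2 + imm -2 = 0x7060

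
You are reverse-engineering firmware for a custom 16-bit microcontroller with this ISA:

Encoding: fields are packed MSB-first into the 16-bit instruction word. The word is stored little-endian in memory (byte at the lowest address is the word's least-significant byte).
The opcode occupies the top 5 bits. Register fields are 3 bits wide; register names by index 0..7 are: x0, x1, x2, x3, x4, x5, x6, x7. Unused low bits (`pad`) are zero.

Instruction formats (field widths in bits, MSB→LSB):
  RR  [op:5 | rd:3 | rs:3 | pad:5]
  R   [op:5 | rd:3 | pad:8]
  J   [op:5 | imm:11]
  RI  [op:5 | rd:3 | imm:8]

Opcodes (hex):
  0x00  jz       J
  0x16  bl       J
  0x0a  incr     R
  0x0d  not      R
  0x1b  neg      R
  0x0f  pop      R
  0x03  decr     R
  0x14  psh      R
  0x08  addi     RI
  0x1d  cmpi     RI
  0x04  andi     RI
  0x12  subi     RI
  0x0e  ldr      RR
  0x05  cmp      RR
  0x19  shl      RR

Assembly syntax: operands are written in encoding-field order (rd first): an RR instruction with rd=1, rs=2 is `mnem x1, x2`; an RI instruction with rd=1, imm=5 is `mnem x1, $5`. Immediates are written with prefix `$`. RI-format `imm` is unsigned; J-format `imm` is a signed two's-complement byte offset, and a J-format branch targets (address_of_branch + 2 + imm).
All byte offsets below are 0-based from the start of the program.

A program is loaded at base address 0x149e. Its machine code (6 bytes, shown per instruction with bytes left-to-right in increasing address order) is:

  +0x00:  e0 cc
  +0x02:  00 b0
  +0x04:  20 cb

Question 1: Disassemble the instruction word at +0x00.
shl x4, x7

@+00  little-endian(e0 cc) = 0xcce0
  op=0xcce0>>11=0x19 ⇒ shl (RR)
  rd@[10:8]=0x4 ⇒ x4
  rs@[7:5]=0x7 ⇒ x7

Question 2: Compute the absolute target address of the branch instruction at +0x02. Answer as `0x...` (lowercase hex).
[02] 00 b0 → 0xb000
  top 5b → 0x16 → bl [J]
  imm: (w>>0)&0x7ff=0x0 → $0
  target = base 0x149e + off 0x02 + 2 + imm 0 = 0x14a2

0x14a2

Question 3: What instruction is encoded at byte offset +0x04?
[04] 20 cb → 0xcb20
  top 5b → 0x19 → shl [RR]
  rd@[10:8]=0x3 ⇒ x3
  rs@[7:5]=0x1 ⇒ x1

shl x3, x1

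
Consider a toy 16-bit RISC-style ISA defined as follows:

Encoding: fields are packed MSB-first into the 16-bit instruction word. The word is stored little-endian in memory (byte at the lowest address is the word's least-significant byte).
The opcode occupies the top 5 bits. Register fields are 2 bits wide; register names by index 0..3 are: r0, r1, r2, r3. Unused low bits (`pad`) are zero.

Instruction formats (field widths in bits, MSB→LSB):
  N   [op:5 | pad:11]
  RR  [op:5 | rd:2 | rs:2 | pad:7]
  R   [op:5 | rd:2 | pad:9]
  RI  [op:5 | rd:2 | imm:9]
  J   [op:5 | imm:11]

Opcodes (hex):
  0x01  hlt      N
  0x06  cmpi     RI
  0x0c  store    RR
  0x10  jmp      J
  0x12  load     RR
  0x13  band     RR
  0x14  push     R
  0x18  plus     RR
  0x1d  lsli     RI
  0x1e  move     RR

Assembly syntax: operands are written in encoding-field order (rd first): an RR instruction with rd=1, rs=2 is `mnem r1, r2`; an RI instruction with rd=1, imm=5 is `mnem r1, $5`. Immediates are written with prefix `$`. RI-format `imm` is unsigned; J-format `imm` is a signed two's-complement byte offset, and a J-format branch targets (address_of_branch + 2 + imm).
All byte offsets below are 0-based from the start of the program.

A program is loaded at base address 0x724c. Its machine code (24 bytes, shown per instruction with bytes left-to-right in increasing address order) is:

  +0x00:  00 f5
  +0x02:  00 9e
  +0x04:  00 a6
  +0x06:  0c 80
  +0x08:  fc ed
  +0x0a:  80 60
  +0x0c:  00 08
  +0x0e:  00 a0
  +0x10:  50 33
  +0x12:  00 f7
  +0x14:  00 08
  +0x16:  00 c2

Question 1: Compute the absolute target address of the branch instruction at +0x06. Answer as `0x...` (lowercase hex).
0x7260

@+06  little-endian(0c 80) = 0x800c
  opcode bits[15:11]=0x10: jmp/J
  imm: (w>>0)&0x7ff=0xc → $12
  target = base 0x724c + off 0x06 + 2 + imm 12 = 0x7260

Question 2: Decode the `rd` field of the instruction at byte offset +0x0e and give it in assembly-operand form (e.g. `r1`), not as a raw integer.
[0e] 00 a0 → 0xa000
  opcode bits[15:11]=0x14: push/R
  [10:9] rd=0 = r0

r0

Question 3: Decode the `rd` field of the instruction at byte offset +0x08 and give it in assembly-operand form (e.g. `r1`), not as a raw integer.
[08] fc ed → 0xedfc
  opcode bits[15:11]=0x1d: lsli/RI
  rd: (w>>9)&0x3=0x2 → r2
  imm: (w>>0)&0x1ff=0x1fc → $508

r2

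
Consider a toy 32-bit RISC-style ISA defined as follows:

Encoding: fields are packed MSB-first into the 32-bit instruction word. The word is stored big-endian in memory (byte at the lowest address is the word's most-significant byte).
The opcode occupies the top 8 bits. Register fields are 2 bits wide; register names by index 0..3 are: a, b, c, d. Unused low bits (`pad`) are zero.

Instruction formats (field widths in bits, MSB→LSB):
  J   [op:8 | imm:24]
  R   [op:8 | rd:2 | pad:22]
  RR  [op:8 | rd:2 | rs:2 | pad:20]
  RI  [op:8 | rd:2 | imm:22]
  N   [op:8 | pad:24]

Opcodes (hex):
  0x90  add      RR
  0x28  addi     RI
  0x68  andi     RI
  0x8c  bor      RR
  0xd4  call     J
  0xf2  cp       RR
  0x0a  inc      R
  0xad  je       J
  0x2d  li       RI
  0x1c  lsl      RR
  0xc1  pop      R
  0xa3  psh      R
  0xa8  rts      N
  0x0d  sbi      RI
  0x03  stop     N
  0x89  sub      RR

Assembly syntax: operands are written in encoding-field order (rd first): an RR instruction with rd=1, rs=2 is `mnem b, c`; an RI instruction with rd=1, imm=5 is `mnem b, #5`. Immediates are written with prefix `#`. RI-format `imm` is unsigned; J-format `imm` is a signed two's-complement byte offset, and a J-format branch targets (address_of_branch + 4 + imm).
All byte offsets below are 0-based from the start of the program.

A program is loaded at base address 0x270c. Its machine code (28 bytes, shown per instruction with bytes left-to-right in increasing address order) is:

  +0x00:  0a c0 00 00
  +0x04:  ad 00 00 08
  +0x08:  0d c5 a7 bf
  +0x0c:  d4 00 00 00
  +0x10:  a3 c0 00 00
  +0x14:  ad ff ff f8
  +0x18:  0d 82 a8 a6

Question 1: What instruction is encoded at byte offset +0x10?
[10] a3 c0 00 00 → 0xa3c00000
  op=0xa3c00000>>24=0xa3 ⇒ psh (R)
  rd@[23:22]=0x3 ⇒ d

psh d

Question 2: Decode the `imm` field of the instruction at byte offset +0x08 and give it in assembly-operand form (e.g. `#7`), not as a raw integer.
#370623

@+08  big-endian(0d c5 a7 bf) = 0x0dc5a7bf
  op=0x0dc5a7bf>>24=0xd ⇒ sbi (RI)
  rd: (w>>22)&0x3=0x3 → d
  imm: (w>>0)&0x3fffff=0x5a7bf → #370623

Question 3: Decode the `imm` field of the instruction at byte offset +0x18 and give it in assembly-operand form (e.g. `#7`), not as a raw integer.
#174246

+0x18: 0d 82 a8 a6 ⇒ word 0x0d82a8a6 (big)
  top 8b → 0xd → sbi [RI]
  [23:22] rd=2 = c
  [21:0] imm=174246 = #174246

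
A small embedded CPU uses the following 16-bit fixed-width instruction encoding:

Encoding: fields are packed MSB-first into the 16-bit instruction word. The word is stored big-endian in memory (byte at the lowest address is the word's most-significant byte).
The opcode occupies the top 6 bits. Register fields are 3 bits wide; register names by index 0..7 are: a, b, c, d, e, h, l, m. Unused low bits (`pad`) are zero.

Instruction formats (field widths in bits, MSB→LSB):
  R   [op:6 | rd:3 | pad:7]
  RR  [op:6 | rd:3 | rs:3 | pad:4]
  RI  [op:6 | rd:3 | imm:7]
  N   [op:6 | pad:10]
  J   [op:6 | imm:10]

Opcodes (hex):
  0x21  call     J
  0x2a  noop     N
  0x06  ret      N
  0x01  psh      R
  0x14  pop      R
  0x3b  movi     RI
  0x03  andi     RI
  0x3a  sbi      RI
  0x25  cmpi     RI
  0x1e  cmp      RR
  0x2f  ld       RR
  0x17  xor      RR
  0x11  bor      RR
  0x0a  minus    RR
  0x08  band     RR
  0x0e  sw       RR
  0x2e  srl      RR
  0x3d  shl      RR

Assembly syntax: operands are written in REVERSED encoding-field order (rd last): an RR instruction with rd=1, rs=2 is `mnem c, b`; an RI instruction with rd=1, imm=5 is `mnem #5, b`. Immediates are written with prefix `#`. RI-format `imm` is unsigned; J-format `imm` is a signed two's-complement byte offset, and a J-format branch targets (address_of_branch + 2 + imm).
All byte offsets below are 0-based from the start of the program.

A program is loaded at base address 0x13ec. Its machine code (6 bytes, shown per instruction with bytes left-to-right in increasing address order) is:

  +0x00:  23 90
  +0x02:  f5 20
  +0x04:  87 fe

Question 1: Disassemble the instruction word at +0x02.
shl c, c

[02] f5 20 → 0xf520
  opcode bits[15:10]=0x3d: shl/RR
  rd: (w>>7)&0x7=0x2 → c
  rs: (w>>4)&0x7=0x2 → c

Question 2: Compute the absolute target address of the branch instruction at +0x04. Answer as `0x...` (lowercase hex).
off 0x04: read 87 fe as big → 0x87fe
  op=0x87fe>>10=0x21 ⇒ call (J)
  imm@[9:0]=0x3fe (s10→-2) ⇒ #-2
  target = base 0x13ec + off 0x04 + 2 + imm -2 = 0x13f0

0x13f0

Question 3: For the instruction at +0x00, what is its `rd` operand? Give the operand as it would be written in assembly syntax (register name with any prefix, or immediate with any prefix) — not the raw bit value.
m

+0x00: 23 90 ⇒ word 0x2390 (big)
  op=0x2390>>10=0x8 ⇒ band (RR)
  rd: (w>>7)&0x7=0x7 → m
  rs: (w>>4)&0x7=0x1 → b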